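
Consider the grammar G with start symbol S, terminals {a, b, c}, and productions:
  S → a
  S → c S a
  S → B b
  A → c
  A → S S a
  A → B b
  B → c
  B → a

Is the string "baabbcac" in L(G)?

no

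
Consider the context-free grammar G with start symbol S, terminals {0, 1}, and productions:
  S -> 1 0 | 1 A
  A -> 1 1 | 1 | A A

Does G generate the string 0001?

no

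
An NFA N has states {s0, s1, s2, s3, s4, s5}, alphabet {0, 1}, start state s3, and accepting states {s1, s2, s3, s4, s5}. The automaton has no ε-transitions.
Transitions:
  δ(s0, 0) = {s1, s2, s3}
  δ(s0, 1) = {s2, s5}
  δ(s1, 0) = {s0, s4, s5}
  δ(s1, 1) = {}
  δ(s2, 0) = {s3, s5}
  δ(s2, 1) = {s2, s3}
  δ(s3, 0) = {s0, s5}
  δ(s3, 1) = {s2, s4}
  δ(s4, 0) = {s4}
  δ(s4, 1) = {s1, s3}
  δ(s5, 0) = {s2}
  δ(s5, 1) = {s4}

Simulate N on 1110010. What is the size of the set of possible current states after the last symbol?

Start: {s3}
read 1: {s2, s4}
read 1: {s1, s2, s3}
read 1: {s2, s3, s4}
read 0: {s0, s3, s4, s5}
read 0: {s0, s1, s2, s3, s4, s5}
read 1: {s1, s2, s3, s4, s5}
read 0: {s0, s2, s3, s4, s5}
Final reachable set {s0, s2, s3, s4, s5} has 5 states.

5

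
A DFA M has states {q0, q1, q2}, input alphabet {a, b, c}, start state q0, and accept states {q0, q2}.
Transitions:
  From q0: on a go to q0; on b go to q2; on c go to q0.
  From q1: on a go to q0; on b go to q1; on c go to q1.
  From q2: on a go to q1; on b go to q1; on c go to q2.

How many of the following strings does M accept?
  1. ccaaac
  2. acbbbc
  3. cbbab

2

ccaaac: accepted
acbbbc: rejected
cbbab: accepted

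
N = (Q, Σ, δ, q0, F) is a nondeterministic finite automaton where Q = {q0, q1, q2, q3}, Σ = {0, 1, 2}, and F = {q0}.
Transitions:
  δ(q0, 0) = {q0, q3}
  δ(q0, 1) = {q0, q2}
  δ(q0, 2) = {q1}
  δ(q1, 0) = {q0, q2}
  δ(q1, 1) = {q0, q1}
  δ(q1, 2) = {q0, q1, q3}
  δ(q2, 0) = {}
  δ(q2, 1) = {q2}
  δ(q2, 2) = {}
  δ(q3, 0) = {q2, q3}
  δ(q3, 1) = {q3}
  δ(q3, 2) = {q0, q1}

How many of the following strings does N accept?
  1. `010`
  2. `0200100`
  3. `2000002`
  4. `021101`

4

`010`: accepted
`0200100`: accepted
`2000002`: accepted
`021101`: accepted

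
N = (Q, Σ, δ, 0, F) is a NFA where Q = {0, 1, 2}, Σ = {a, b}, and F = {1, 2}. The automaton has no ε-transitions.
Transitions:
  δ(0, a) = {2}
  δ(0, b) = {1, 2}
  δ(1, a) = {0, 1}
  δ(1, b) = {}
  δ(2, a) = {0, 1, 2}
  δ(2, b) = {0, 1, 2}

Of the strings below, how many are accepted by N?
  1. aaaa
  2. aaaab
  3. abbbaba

3

aaaa: accepted
aaaab: accepted
abbbaba: accepted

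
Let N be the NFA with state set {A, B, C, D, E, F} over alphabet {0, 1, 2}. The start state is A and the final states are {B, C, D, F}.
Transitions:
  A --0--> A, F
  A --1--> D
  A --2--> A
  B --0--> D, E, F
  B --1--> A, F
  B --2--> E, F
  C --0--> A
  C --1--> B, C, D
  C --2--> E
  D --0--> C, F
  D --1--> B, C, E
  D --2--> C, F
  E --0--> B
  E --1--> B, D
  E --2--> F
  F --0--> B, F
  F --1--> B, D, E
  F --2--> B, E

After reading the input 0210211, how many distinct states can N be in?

Start: {A}
read 0: {A, F}
read 2: {A, B, E}
read 1: {A, B, D, F}
read 0: {A, B, C, D, E, F}
read 2: {A, B, C, E, F}
read 1: {A, B, C, D, E, F}
read 1: {A, B, C, D, E, F}
Final reachable set {A, B, C, D, E, F} has 6 states.

6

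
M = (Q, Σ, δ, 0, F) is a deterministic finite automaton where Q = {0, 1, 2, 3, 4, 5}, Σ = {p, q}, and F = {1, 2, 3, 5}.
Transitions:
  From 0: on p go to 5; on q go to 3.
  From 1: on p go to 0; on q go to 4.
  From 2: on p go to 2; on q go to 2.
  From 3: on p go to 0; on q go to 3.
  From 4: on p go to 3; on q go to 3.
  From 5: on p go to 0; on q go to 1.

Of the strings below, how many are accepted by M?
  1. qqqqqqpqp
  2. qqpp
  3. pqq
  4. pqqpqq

2

qqqqqqpqp: rejected
qqpp: accepted
pqq: rejected
pqqpqq: accepted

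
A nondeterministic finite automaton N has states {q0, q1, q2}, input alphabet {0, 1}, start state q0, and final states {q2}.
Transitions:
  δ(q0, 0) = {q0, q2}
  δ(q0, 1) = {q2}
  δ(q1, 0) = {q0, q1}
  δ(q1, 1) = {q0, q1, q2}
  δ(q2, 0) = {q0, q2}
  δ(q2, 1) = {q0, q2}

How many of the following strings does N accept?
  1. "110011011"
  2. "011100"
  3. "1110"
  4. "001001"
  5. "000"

5

"110011011": accepted
"011100": accepted
"1110": accepted
"001001": accepted
"000": accepted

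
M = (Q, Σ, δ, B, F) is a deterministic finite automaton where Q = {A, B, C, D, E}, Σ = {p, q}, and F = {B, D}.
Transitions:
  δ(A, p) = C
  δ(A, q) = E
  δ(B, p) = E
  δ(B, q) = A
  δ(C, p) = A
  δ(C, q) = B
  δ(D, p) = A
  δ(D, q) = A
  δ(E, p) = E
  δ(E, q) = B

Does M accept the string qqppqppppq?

B --q--> A
A --q--> E
E --p--> E
E --p--> E
E --q--> B
B --p--> E
E --p--> E
E --p--> E
E --p--> E
E --q--> B
End in state B, which is an accepting state.

accepted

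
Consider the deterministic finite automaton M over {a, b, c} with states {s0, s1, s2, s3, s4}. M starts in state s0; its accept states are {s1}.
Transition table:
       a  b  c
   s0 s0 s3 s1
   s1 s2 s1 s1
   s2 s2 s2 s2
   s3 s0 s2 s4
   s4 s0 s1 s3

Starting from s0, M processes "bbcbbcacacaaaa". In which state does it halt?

s0 --b--> s3
s3 --b--> s2
s2 --c--> s2
s2 --b--> s2
s2 --b--> s2
s2 --c--> s2
s2 --a--> s2
s2 --c--> s2
s2 --a--> s2
s2 --c--> s2
s2 --a--> s2
s2 --a--> s2
s2 --a--> s2
s2 --a--> s2

s2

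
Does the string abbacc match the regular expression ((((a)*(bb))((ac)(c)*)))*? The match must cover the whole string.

Split into 1 piece abbacc; each matches (((a)*(bb))((ac)(c)*)).

yes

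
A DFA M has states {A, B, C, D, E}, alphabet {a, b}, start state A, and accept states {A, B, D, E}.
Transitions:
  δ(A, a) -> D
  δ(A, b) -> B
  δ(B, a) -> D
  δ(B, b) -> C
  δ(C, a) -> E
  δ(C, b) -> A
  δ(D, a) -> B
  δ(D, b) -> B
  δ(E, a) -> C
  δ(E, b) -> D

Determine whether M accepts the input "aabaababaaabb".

rejected

A --a--> D
D --a--> B
B --b--> C
C --a--> E
E --a--> C
C --b--> A
A --a--> D
D --b--> B
B --a--> D
D --a--> B
B --a--> D
D --b--> B
B --b--> C
End in state C, which is not an accepting state.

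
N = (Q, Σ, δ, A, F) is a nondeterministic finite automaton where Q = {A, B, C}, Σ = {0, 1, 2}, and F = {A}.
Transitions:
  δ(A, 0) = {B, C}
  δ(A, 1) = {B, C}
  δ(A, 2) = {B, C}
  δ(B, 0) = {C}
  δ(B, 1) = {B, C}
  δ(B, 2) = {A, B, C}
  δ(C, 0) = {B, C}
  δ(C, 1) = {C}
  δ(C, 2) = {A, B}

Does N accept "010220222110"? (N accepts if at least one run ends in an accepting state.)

Start: {A}
read 0: {B, C}
read 1: {B, C}
read 0: {B, C}
read 2: {A, B, C}
read 2: {A, B, C}
read 0: {B, C}
read 2: {A, B, C}
read 2: {A, B, C}
read 2: {A, B, C}
read 1: {B, C}
read 1: {B, C}
read 0: {B, C}
Reachable ∩ accepting = {} — empty.

rejected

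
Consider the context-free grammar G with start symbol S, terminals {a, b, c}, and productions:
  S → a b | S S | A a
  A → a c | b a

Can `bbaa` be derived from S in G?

no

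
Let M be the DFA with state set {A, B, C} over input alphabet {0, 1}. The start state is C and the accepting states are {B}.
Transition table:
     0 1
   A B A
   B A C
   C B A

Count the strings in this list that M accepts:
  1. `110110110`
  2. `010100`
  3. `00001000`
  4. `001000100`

`110110110`: accepted
`010100`: rejected
`00001000`: accepted
`001000100`: rejected

2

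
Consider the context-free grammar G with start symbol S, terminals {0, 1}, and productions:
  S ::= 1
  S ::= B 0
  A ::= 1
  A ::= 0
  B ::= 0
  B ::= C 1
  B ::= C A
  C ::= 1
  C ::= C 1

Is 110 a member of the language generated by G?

yes

S ⇒ B0 ⇒ C10 ⇒ 110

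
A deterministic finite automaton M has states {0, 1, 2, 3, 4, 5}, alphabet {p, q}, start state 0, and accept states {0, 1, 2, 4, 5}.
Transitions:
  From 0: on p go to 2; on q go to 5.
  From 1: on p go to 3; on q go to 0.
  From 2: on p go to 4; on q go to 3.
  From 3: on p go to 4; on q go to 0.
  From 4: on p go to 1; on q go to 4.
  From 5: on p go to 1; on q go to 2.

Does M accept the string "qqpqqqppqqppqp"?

accepted

0 --q--> 5
5 --q--> 2
2 --p--> 4
4 --q--> 4
4 --q--> 4
4 --q--> 4
4 --p--> 1
1 --p--> 3
3 --q--> 0
0 --q--> 5
5 --p--> 1
1 --p--> 3
3 --q--> 0
0 --p--> 2
End in state 2, which is an accepting state.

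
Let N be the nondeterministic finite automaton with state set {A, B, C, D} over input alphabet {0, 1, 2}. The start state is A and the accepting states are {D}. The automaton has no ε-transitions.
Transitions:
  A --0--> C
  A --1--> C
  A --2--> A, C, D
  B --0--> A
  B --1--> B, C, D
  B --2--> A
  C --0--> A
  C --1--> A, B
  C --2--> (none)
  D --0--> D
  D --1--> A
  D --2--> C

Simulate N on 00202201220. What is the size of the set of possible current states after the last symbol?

3

Start: {A}
read 0: {C}
read 0: {A}
read 2: {A, C, D}
read 0: {A, C, D}
read 2: {A, C, D}
read 2: {A, C, D}
read 0: {A, C, D}
read 1: {A, B, C}
read 2: {A, C, D}
read 2: {A, C, D}
read 0: {A, C, D}
Final reachable set {A, C, D} has 3 states.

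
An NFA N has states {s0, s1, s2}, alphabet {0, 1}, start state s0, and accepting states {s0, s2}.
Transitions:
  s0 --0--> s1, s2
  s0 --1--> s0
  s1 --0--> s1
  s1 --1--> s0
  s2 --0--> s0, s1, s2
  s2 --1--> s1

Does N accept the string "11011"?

Start: {s0}
read 1: {s0}
read 1: {s0}
read 0: {s1, s2}
read 1: {s0, s1}
read 1: {s0}
Reachable ∩ accepting = {s0} — nonempty.

accepted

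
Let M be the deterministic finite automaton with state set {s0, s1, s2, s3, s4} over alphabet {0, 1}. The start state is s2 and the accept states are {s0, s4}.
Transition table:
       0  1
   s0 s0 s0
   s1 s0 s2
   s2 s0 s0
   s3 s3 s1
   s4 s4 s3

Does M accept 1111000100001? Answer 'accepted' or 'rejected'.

accepted

s2 --1--> s0
s0 --1--> s0
s0 --1--> s0
s0 --1--> s0
s0 --0--> s0
s0 --0--> s0
s0 --0--> s0
s0 --1--> s0
s0 --0--> s0
s0 --0--> s0
s0 --0--> s0
s0 --0--> s0
s0 --1--> s0
End in state s0, which is an accepting state.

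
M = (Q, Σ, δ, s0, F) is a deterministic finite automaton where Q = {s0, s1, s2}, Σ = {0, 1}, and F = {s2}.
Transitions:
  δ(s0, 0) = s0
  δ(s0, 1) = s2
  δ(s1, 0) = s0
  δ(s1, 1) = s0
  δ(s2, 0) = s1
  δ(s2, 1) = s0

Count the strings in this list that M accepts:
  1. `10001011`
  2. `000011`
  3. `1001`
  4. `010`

2

`10001011`: accepted
`000011`: rejected
`1001`: accepted
`010`: rejected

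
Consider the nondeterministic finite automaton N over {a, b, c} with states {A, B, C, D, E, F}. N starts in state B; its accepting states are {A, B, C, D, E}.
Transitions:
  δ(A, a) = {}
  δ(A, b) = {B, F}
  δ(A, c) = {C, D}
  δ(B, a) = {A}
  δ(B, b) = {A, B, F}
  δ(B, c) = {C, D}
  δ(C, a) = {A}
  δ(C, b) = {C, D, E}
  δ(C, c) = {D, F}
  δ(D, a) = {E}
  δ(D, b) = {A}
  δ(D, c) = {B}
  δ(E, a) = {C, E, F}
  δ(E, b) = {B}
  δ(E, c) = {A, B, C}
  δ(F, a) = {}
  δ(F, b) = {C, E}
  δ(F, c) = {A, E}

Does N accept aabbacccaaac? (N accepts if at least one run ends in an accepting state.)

Start: {B}
read a: {A}
read a: {}
The reachable set is empty and stays empty for the remaining 10 symbols.
Reachable ∩ accepting = {} — empty.

rejected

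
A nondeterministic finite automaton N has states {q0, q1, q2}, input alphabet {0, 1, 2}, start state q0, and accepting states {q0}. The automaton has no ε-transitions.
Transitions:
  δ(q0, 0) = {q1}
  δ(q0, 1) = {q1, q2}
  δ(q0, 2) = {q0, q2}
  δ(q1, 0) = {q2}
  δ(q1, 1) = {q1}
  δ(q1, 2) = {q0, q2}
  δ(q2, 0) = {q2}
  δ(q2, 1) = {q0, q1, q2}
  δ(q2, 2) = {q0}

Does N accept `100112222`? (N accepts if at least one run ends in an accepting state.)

accepted

Start: {q0}
read 1: {q1, q2}
read 0: {q2}
read 0: {q2}
read 1: {q0, q1, q2}
read 1: {q0, q1, q2}
read 2: {q0, q2}
read 2: {q0, q2}
read 2: {q0, q2}
read 2: {q0, q2}
Reachable ∩ accepting = {q0} — nonempty.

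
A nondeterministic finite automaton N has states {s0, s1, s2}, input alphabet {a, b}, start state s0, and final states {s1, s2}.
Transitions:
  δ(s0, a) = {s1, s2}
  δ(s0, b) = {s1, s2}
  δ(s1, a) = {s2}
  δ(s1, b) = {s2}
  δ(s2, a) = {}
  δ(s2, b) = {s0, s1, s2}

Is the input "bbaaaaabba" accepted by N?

rejected

Start: {s0}
read b: {s1, s2}
read b: {s0, s1, s2}
read a: {s1, s2}
read a: {s2}
read a: {}
The reachable set is empty and stays empty for the remaining 5 symbols.
Reachable ∩ accepting = {} — empty.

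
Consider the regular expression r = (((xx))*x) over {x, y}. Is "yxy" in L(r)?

no

No split of yxy into u·v has ((xx))* matching u and x matching v.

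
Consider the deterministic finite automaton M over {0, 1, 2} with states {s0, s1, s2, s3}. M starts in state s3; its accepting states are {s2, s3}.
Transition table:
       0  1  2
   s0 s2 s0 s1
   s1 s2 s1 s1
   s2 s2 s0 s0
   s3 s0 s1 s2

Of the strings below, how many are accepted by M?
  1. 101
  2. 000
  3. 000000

101: rejected
000: accepted
000000: accepted

2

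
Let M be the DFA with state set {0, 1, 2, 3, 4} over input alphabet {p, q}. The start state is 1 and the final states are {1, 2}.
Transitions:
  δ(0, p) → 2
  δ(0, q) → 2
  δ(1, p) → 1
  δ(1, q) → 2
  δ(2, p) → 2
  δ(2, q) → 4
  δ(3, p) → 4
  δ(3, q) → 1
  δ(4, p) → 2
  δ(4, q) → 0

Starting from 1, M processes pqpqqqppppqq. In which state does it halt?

0

1 --p--> 1
1 --q--> 2
2 --p--> 2
2 --q--> 4
4 --q--> 0
0 --q--> 2
2 --p--> 2
2 --p--> 2
2 --p--> 2
2 --p--> 2
2 --q--> 4
4 --q--> 0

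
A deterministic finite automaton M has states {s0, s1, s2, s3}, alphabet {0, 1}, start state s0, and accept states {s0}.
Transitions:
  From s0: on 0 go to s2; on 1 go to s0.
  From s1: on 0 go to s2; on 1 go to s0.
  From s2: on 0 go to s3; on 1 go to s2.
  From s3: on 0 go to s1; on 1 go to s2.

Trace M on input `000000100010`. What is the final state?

s2

s0 --0--> s2
s2 --0--> s3
s3 --0--> s1
s1 --0--> s2
s2 --0--> s3
s3 --0--> s1
s1 --1--> s0
s0 --0--> s2
s2 --0--> s3
s3 --0--> s1
s1 --1--> s0
s0 --0--> s2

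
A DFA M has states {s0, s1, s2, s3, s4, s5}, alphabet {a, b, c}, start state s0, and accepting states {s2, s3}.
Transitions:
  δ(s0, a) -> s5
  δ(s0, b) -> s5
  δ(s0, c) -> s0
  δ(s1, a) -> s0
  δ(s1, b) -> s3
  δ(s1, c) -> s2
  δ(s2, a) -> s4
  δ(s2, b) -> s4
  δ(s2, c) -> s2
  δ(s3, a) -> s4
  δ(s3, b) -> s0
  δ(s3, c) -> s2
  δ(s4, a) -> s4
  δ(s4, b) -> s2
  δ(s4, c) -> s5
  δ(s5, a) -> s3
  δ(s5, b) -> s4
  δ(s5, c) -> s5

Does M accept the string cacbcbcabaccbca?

accepted

s0 --c--> s0
s0 --a--> s5
s5 --c--> s5
s5 --b--> s4
s4 --c--> s5
s5 --b--> s4
s4 --c--> s5
s5 --a--> s3
s3 --b--> s0
s0 --a--> s5
s5 --c--> s5
s5 --c--> s5
s5 --b--> s4
s4 --c--> s5
s5 --a--> s3
End in state s3, which is an accepting state.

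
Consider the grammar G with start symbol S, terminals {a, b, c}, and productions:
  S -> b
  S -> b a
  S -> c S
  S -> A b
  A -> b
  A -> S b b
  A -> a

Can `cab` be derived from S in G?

yes

S ⇒ cS ⇒ cAb ⇒ cab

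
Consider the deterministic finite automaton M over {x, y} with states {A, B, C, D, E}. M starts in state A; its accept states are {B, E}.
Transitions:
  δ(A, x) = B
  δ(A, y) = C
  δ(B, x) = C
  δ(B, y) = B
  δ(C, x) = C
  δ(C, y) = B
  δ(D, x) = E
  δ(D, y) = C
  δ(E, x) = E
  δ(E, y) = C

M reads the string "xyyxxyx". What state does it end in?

C

A --x--> B
B --y--> B
B --y--> B
B --x--> C
C --x--> C
C --y--> B
B --x--> C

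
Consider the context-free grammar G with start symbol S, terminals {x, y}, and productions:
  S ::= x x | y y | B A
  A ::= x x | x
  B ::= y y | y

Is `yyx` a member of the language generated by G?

S ⇒ BA ⇒ yyA ⇒ yyx

yes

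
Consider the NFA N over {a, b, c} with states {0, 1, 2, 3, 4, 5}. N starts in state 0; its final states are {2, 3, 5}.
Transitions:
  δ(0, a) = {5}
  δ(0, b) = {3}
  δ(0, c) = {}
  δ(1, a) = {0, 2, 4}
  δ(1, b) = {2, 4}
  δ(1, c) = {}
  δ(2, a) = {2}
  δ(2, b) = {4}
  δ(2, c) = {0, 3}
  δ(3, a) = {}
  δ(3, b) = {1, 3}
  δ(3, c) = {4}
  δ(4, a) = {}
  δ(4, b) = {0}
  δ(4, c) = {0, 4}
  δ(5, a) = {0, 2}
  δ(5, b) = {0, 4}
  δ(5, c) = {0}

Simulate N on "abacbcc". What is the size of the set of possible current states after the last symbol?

2

Start: {0}
read a: {5}
read b: {0, 4}
read a: {5}
read c: {0}
read b: {3}
read c: {4}
read c: {0, 4}
Final reachable set {0, 4} has 2 states.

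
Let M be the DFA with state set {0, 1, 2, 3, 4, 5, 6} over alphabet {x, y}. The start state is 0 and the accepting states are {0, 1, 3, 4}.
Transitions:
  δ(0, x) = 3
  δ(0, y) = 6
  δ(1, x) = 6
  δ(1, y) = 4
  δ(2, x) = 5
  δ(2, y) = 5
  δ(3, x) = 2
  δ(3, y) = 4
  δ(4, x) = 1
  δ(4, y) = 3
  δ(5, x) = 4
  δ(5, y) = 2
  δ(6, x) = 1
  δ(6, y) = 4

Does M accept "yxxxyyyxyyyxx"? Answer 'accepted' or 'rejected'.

rejected

0 --y--> 6
6 --x--> 1
1 --x--> 6
6 --x--> 1
1 --y--> 4
4 --y--> 3
3 --y--> 4
4 --x--> 1
1 --y--> 4
4 --y--> 3
3 --y--> 4
4 --x--> 1
1 --x--> 6
End in state 6, which is not an accepting state.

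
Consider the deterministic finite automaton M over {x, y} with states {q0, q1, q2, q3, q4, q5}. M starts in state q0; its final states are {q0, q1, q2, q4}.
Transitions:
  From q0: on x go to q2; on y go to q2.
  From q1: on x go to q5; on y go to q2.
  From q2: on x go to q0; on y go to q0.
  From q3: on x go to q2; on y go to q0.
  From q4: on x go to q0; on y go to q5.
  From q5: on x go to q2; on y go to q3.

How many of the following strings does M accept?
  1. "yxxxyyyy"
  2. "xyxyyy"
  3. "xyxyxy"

"yxxxyyyy": accepted
"xyxyyy": accepted
"xyxyxy": accepted

3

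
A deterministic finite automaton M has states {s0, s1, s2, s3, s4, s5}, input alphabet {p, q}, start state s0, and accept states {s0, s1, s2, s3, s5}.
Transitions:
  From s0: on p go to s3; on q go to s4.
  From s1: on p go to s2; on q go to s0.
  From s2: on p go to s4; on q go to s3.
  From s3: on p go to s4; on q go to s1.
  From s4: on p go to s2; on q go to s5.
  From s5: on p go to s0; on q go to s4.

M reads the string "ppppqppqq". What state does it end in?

s0 --p--> s3
s3 --p--> s4
s4 --p--> s2
s2 --p--> s4
s4 --q--> s5
s5 --p--> s0
s0 --p--> s3
s3 --q--> s1
s1 --q--> s0

s0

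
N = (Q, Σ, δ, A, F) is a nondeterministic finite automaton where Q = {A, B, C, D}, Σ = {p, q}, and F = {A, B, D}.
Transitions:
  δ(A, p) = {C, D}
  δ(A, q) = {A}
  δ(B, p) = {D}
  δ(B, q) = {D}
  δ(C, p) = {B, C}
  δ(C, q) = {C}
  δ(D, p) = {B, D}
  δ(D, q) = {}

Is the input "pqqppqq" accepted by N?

rejected

Start: {A}
read p: {C, D}
read q: {C}
read q: {C}
read p: {B, C}
read p: {B, C, D}
read q: {C, D}
read q: {C}
Reachable ∩ accepting = {} — empty.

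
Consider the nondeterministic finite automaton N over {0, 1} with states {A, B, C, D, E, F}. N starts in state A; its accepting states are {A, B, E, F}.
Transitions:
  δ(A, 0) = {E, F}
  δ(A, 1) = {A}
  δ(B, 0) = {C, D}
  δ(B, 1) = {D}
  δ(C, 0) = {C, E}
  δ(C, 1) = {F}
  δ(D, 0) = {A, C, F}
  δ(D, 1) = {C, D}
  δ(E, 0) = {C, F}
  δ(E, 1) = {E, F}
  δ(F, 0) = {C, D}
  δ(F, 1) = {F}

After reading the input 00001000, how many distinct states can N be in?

Start: {A}
read 0: {E, F}
read 0: {C, D, F}
read 0: {A, C, D, E, F}
read 0: {A, C, D, E, F}
read 1: {A, C, D, E, F}
read 0: {A, C, D, E, F}
read 0: {A, C, D, E, F}
read 0: {A, C, D, E, F}
Final reachable set {A, C, D, E, F} has 5 states.

5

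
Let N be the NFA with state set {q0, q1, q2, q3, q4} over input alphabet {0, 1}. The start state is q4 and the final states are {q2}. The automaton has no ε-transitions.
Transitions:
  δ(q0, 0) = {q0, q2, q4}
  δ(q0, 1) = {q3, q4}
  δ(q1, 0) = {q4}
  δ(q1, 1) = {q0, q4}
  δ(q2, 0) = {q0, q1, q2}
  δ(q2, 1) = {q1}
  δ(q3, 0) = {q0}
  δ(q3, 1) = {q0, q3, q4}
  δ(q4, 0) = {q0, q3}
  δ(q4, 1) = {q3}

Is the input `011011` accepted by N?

Start: {q4}
read 0: {q0, q3}
read 1: {q0, q3, q4}
read 1: {q0, q3, q4}
read 0: {q0, q2, q3, q4}
read 1: {q0, q1, q3, q4}
read 1: {q0, q3, q4}
Reachable ∩ accepting = {} — empty.

rejected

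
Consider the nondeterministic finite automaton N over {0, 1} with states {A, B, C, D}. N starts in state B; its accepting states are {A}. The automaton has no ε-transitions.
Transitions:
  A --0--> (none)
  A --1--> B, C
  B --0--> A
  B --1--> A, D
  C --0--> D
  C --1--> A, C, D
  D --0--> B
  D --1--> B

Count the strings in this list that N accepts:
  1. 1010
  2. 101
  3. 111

2

1010: rejected
101: accepted
111: accepted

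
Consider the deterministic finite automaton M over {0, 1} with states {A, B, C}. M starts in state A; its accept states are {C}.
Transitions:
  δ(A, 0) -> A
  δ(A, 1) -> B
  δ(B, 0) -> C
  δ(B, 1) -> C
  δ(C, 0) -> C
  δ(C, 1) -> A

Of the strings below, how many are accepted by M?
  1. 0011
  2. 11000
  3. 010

3

0011: accepted
11000: accepted
010: accepted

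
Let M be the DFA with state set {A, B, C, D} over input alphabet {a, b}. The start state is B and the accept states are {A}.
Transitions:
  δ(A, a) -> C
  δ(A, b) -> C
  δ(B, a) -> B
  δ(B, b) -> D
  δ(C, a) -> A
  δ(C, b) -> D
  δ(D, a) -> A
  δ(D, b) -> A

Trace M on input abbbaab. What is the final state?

D

B --a--> B
B --b--> D
D --b--> A
A --b--> C
C --a--> A
A --a--> C
C --b--> D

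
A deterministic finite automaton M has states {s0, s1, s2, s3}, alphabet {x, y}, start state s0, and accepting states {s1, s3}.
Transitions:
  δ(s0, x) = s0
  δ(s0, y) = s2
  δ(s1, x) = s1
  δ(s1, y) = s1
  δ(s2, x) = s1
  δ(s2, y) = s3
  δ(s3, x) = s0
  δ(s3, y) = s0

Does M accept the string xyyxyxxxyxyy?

accepted

s0 --x--> s0
s0 --y--> s2
s2 --y--> s3
s3 --x--> s0
s0 --y--> s2
s2 --x--> s1
s1 --x--> s1
s1 --x--> s1
s1 --y--> s1
s1 --x--> s1
s1 --y--> s1
s1 --y--> s1
End in state s1, which is an accepting state.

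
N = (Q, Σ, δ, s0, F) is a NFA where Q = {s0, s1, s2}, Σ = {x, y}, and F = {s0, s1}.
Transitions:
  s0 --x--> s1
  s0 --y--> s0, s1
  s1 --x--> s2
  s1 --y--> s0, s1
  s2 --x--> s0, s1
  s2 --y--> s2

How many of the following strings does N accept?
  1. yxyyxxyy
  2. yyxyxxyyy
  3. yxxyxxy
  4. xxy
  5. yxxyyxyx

4

yxyyxxyy: accepted
yyxyxxyyy: accepted
yxxyxxy: accepted
xxy: rejected
yxxyyxyx: accepted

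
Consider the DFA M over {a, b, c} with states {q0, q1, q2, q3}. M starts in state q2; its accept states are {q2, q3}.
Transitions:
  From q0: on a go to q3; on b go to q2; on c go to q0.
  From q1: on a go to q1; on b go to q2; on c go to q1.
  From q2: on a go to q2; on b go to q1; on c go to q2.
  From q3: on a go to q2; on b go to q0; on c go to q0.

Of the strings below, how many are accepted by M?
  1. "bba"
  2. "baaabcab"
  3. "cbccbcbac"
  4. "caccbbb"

1

"bba": accepted
"baaabcab": rejected
"cbccbcbac": rejected
"caccbbb": rejected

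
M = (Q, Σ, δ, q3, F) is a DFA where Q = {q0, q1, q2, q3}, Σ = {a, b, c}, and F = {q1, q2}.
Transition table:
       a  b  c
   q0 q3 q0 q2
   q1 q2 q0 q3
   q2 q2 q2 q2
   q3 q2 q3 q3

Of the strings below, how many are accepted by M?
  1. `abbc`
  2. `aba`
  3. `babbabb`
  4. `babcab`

4

`abbc`: accepted
`aba`: accepted
`babbabb`: accepted
`babcab`: accepted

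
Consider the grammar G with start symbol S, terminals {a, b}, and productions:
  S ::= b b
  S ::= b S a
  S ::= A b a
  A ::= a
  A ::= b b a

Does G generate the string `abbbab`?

no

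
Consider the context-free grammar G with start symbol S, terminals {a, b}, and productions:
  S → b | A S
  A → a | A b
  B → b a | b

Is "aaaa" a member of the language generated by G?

no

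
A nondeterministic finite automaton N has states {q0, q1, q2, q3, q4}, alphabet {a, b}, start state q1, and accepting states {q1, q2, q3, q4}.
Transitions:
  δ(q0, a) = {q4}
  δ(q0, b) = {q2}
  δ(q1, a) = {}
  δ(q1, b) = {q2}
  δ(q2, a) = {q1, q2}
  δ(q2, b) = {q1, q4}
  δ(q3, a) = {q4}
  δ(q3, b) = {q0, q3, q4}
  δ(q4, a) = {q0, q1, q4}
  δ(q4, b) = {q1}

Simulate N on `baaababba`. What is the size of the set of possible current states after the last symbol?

Start: {q1}
read b: {q2}
read a: {q1, q2}
read a: {q1, q2}
read a: {q1, q2}
read b: {q1, q2, q4}
read a: {q0, q1, q2, q4}
read b: {q1, q2, q4}
read b: {q1, q2, q4}
read a: {q0, q1, q2, q4}
Final reachable set {q0, q1, q2, q4} has 4 states.

4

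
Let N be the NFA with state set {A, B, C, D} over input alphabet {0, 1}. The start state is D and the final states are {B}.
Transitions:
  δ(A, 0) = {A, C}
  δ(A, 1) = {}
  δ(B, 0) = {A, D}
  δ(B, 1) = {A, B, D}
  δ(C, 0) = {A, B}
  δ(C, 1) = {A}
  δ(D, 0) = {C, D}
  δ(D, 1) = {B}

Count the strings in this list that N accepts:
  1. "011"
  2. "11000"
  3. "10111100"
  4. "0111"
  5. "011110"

"011": accepted
"11000": accepted
"10111100": accepted
"0111": accepted
"011110": rejected

4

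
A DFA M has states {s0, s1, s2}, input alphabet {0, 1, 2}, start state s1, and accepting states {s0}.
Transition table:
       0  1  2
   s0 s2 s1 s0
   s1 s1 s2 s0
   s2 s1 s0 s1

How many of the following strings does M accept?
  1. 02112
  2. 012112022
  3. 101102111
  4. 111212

2

02112: rejected
012112022: accepted
101102111: rejected
111212: accepted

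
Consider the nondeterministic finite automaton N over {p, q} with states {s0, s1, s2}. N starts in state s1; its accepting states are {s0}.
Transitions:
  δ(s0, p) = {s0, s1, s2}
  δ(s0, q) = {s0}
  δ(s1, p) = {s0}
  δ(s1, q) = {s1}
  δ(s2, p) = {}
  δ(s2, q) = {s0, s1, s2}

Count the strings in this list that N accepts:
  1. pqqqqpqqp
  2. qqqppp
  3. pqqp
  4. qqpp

4

pqqqqpqqp: accepted
qqqppp: accepted
pqqp: accepted
qqpp: accepted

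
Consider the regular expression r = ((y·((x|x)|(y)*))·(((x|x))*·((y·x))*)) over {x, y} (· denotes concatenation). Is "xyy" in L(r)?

no

No split of xyy into u·v has (y·((x|x)|(y)*)) matching u and (((x|x))*·((y·x))*) matching v.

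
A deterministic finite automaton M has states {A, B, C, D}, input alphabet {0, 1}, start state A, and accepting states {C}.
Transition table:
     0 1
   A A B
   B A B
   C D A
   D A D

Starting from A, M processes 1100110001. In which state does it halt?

A --1--> B
B --1--> B
B --0--> A
A --0--> A
A --1--> B
B --1--> B
B --0--> A
A --0--> A
A --0--> A
A --1--> B

B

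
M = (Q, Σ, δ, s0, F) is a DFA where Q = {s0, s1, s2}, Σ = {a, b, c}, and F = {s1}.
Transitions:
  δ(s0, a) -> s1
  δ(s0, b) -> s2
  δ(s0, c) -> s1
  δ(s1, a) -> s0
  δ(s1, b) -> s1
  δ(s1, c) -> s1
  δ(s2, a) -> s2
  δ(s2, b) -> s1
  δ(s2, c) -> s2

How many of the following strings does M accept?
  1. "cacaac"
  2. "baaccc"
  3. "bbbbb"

2

"cacaac": accepted
"baaccc": rejected
"bbbbb": accepted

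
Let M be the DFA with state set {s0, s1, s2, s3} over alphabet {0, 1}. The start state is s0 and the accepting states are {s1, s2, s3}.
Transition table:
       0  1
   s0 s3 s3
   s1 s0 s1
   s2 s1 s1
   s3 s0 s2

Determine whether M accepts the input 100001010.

s0 --1--> s3
s3 --0--> s0
s0 --0--> s3
s3 --0--> s0
s0 --0--> s3
s3 --1--> s2
s2 --0--> s1
s1 --1--> s1
s1 --0--> s0
End in state s0, which is not an accepting state.

rejected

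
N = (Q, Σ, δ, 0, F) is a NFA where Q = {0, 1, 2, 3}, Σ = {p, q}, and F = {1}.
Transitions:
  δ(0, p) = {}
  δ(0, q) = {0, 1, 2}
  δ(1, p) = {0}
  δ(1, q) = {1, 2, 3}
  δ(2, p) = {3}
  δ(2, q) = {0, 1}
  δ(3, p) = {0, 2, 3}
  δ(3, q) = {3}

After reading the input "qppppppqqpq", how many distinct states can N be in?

4

Start: {0}
read q: {0, 1, 2}
read p: {0, 3}
read p: {0, 2, 3}
read p: {0, 2, 3}
read p: {0, 2, 3}
read p: {0, 2, 3}
read p: {0, 2, 3}
read q: {0, 1, 2, 3}
read q: {0, 1, 2, 3}
read p: {0, 2, 3}
read q: {0, 1, 2, 3}
Final reachable set {0, 1, 2, 3} has 4 states.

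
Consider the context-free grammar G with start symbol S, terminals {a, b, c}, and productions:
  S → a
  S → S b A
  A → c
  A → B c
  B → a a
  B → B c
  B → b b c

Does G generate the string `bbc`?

no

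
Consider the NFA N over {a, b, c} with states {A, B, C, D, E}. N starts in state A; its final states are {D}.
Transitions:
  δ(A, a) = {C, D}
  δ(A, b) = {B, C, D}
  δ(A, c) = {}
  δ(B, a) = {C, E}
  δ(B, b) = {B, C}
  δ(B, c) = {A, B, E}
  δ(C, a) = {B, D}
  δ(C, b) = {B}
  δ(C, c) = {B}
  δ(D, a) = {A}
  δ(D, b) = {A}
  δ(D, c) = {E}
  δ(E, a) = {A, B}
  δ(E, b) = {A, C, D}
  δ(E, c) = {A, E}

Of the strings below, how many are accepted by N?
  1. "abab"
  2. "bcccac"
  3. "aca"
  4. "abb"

"abab": accepted
"bcccac": rejected
"aca": rejected
"abb": accepted

2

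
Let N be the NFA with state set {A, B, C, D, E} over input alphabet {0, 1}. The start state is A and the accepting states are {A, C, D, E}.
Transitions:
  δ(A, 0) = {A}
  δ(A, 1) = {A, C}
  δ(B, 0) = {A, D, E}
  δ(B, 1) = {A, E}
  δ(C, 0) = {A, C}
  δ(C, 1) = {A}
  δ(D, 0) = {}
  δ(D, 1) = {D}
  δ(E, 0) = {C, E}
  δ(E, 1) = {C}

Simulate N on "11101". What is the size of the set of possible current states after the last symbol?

Start: {A}
read 1: {A, C}
read 1: {A, C}
read 1: {A, C}
read 0: {A, C}
read 1: {A, C}
Final reachable set {A, C} has 2 states.

2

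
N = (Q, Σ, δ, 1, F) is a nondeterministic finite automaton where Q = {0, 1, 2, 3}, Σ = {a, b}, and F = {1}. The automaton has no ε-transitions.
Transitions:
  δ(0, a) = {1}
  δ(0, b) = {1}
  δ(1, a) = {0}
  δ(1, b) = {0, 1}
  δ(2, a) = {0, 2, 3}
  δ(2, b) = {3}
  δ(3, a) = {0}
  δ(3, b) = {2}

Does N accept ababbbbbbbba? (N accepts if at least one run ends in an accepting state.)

accepted

Start: {1}
read a: {0}
read b: {1}
read a: {0}
read b: {1}
read b: {0, 1}
read b: {0, 1}
read b: {0, 1}
read b: {0, 1}
read b: {0, 1}
read b: {0, 1}
read b: {0, 1}
read a: {0, 1}
Reachable ∩ accepting = {1} — nonempty.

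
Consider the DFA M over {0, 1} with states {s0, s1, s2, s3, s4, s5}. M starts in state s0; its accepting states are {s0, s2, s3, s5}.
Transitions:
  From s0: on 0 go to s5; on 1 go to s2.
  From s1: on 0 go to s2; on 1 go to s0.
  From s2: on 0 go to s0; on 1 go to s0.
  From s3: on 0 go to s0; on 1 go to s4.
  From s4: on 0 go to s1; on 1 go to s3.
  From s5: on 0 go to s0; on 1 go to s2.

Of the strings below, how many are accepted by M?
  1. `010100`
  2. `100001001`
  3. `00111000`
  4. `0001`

4

`010100`: accepted
`100001001`: accepted
`00111000`: accepted
`0001`: accepted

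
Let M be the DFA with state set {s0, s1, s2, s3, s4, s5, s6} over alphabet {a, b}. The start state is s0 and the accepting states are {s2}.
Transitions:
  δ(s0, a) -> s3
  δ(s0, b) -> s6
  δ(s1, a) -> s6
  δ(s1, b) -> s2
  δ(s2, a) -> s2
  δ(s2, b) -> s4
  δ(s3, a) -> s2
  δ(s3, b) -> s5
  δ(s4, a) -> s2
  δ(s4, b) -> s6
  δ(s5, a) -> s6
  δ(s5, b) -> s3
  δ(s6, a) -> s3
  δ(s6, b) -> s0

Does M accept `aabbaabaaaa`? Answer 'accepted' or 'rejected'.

s0 --a--> s3
s3 --a--> s2
s2 --b--> s4
s4 --b--> s6
s6 --a--> s3
s3 --a--> s2
s2 --b--> s4
s4 --a--> s2
s2 --a--> s2
s2 --a--> s2
s2 --a--> s2
End in state s2, which is an accepting state.

accepted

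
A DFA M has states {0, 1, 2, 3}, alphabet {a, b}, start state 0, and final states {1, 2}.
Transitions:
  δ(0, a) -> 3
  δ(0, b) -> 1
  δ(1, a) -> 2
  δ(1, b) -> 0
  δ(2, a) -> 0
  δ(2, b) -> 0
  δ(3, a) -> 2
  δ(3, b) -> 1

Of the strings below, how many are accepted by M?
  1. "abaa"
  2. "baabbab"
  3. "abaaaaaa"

1

"abaa": rejected
"baabbab": accepted
"abaaaaaa": rejected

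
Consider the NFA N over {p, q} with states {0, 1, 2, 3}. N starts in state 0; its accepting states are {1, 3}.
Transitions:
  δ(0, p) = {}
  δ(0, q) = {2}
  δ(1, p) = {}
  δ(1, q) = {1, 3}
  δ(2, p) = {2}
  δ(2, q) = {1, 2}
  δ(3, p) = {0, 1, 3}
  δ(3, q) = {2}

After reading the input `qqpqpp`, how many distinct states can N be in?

Start: {0}
read q: {2}
read q: {1, 2}
read p: {2}
read q: {1, 2}
read p: {2}
read p: {2}
Final reachable set {2} has 1 state.

1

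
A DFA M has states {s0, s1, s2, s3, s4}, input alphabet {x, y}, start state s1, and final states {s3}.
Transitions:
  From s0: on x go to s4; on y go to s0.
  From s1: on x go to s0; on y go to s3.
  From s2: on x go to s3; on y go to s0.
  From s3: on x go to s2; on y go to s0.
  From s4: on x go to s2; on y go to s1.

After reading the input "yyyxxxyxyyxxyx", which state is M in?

s1 --y--> s3
s3 --y--> s0
s0 --y--> s0
s0 --x--> s4
s4 --x--> s2
s2 --x--> s3
s3 --y--> s0
s0 --x--> s4
s4 --y--> s1
s1 --y--> s3
s3 --x--> s2
s2 --x--> s3
s3 --y--> s0
s0 --x--> s4

s4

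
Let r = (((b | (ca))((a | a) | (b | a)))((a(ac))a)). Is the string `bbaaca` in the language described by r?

Split as bb·aaca: ((b|(ca))((a|a)|(b|a))) matches bb and ((a(ac))a) matches aaca.

yes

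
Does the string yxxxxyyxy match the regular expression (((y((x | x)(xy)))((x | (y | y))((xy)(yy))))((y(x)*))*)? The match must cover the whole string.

No split of yxxxxyyxy into u·v has ((y((x|x)(xy)))((x|(y|y))((xy)(yy)))) matching u and ((y(x)*))* matching v.

no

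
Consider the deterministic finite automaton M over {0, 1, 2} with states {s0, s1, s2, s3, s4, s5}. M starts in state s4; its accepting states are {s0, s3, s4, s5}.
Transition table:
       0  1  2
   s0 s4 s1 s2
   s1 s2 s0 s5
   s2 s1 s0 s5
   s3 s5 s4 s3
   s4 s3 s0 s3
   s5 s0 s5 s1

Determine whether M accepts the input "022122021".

s4 --0--> s3
s3 --2--> s3
s3 --2--> s3
s3 --1--> s4
s4 --2--> s3
s3 --2--> s3
s3 --0--> s5
s5 --2--> s1
s1 --1--> s0
End in state s0, which is an accepting state.

accepted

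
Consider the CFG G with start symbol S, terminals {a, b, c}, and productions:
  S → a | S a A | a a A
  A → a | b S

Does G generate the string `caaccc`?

no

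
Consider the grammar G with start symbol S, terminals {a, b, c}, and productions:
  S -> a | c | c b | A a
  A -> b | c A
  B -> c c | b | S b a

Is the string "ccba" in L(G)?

S ⇒ Aa ⇒ cAa ⇒ ccAa ⇒ ccba

yes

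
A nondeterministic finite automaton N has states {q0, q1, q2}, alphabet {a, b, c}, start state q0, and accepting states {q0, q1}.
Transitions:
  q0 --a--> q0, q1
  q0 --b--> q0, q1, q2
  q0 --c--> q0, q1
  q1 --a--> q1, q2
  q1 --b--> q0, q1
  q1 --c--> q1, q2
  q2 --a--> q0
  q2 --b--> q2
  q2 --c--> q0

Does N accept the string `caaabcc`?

accepted

Start: {q0}
read c: {q0, q1}
read a: {q0, q1, q2}
read a: {q0, q1, q2}
read a: {q0, q1, q2}
read b: {q0, q1, q2}
read c: {q0, q1, q2}
read c: {q0, q1, q2}
Reachable ∩ accepting = {q0, q1} — nonempty.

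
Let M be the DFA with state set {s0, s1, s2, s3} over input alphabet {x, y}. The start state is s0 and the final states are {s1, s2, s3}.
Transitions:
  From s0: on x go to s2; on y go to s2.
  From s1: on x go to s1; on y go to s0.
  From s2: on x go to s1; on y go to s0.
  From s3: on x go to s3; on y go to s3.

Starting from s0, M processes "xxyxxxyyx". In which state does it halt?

s0 --x--> s2
s2 --x--> s1
s1 --y--> s0
s0 --x--> s2
s2 --x--> s1
s1 --x--> s1
s1 --y--> s0
s0 --y--> s2
s2 --x--> s1

s1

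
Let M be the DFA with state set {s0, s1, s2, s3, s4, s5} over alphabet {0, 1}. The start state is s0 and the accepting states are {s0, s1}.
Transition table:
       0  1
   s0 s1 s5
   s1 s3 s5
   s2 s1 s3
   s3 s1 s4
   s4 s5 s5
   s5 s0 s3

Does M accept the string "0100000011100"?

s0 --0--> s1
s1 --1--> s5
s5 --0--> s0
s0 --0--> s1
s1 --0--> s3
s3 --0--> s1
s1 --0--> s3
s3 --0--> s1
s1 --1--> s5
s5 --1--> s3
s3 --1--> s4
s4 --0--> s5
s5 --0--> s0
End in state s0, which is an accepting state.

accepted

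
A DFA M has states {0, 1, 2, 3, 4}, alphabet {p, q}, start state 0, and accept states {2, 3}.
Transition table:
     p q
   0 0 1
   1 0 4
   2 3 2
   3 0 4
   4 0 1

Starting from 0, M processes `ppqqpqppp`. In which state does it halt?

0

0 --p--> 0
0 --p--> 0
0 --q--> 1
1 --q--> 4
4 --p--> 0
0 --q--> 1
1 --p--> 0
0 --p--> 0
0 --p--> 0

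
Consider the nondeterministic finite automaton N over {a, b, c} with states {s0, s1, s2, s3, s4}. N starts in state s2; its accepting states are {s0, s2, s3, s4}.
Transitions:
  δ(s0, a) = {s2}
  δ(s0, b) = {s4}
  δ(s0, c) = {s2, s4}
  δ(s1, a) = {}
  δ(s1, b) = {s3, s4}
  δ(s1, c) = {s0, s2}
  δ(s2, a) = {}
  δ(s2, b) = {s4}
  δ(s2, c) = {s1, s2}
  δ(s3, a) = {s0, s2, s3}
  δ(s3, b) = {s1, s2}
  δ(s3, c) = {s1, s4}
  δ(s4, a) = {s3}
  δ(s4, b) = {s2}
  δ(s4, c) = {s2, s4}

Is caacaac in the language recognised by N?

rejected

Start: {s2}
read c: {s1, s2}
read a: {}
The reachable set is empty and stays empty for the remaining 5 symbols.
Reachable ∩ accepting = {} — empty.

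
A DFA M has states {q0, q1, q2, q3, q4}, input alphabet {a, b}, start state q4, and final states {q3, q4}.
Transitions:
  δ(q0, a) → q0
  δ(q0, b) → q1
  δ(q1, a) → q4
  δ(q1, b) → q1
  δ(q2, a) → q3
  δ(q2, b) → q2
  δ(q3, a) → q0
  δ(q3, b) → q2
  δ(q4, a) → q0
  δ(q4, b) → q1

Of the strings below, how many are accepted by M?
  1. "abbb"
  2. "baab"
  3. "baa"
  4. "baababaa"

"abbb": rejected
"baab": rejected
"baa": rejected
"baababaa": rejected

0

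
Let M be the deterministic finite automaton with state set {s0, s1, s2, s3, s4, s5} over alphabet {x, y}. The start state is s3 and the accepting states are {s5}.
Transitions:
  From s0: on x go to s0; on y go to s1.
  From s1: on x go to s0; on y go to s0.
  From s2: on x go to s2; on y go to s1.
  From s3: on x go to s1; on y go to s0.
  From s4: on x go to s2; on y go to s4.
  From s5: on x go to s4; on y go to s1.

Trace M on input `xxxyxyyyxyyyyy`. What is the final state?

s3 --x--> s1
s1 --x--> s0
s0 --x--> s0
s0 --y--> s1
s1 --x--> s0
s0 --y--> s1
s1 --y--> s0
s0 --y--> s1
s1 --x--> s0
s0 --y--> s1
s1 --y--> s0
s0 --y--> s1
s1 --y--> s0
s0 --y--> s1

s1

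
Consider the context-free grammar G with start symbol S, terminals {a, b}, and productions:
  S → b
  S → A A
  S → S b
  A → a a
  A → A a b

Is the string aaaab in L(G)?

S ⇒ Sb ⇒ AAb ⇒ aaAb ⇒ aaaab

yes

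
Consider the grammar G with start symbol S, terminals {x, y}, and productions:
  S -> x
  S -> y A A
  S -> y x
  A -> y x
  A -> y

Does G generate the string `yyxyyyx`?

no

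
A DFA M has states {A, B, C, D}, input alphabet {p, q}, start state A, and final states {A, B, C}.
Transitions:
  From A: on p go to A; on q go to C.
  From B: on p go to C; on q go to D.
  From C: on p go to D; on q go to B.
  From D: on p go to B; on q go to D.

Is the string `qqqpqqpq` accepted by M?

A --q--> C
C --q--> B
B --q--> D
D --p--> B
B --q--> D
D --q--> D
D --p--> B
B --q--> D
End in state D, which is not an accepting state.

rejected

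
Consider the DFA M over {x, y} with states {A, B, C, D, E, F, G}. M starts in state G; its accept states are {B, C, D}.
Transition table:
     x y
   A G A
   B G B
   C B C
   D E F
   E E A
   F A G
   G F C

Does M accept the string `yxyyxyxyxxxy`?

G --y--> C
C --x--> B
B --y--> B
B --y--> B
B --x--> G
G --y--> C
C --x--> B
B --y--> B
B --x--> G
G --x--> F
F --x--> A
A --y--> A
End in state A, which is not an accepting state.

rejected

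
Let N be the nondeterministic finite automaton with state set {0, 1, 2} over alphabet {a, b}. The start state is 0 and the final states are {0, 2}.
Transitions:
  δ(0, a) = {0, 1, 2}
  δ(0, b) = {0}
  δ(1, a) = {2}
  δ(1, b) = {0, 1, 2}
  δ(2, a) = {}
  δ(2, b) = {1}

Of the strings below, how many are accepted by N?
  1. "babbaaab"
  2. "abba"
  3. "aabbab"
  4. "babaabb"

4

"babbaaab": accepted
"abba": accepted
"aabbab": accepted
"babaabb": accepted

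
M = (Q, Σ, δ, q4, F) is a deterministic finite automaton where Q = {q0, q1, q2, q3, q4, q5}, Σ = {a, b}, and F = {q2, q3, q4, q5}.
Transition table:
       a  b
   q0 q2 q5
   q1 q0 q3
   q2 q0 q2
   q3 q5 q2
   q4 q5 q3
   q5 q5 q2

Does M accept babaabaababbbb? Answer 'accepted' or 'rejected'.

q4 --b--> q3
q3 --a--> q5
q5 --b--> q2
q2 --a--> q0
q0 --a--> q2
q2 --b--> q2
q2 --a--> q0
q0 --a--> q2
q2 --b--> q2
q2 --a--> q0
q0 --b--> q5
q5 --b--> q2
q2 --b--> q2
q2 --b--> q2
End in state q2, which is an accepting state.

accepted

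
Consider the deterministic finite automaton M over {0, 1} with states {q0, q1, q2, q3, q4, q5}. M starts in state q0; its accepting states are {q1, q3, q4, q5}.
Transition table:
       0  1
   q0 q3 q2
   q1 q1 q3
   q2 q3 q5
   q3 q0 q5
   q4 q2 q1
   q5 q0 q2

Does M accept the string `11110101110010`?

rejected

q0 --1--> q2
q2 --1--> q5
q5 --1--> q2
q2 --1--> q5
q5 --0--> q0
q0 --1--> q2
q2 --0--> q3
q3 --1--> q5
q5 --1--> q2
q2 --1--> q5
q5 --0--> q0
q0 --0--> q3
q3 --1--> q5
q5 --0--> q0
End in state q0, which is not an accepting state.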